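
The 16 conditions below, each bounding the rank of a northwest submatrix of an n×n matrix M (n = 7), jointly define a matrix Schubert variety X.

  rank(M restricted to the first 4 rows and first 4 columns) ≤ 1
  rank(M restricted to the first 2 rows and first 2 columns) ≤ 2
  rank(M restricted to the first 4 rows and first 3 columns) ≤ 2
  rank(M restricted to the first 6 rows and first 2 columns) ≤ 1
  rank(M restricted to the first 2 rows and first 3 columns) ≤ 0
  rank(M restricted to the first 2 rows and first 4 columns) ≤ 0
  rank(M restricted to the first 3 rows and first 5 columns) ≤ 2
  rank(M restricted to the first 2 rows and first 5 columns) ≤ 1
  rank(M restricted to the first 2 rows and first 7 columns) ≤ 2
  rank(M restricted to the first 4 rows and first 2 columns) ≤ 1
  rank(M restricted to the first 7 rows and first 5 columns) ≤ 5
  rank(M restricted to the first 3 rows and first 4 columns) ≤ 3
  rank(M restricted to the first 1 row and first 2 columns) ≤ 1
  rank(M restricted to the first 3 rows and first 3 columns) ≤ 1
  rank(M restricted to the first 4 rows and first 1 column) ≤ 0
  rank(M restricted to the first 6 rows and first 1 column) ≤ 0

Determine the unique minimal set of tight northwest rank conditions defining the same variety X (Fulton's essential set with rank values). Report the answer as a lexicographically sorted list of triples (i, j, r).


Computing R[i][j] = min implied NW-rank bound (n=7, 16 conditions):

  0  0  0  0  1  1  1
  0  0  0  0  1  2  2
  0  1  1  1  2  3  3
  0  1  1  1  2  3  4
  0  1  2  2  3  4  5
  0  1  2  3  4  5  6
  1  2  3  4  5  6  7

hence w(1..7) = (5, 6, 2, 7, 3, 4, 1).

|D(w)|=14, |Ess(w)|=3:

[(2, 4, 0), (4, 4, 1), (6, 1, 0)]


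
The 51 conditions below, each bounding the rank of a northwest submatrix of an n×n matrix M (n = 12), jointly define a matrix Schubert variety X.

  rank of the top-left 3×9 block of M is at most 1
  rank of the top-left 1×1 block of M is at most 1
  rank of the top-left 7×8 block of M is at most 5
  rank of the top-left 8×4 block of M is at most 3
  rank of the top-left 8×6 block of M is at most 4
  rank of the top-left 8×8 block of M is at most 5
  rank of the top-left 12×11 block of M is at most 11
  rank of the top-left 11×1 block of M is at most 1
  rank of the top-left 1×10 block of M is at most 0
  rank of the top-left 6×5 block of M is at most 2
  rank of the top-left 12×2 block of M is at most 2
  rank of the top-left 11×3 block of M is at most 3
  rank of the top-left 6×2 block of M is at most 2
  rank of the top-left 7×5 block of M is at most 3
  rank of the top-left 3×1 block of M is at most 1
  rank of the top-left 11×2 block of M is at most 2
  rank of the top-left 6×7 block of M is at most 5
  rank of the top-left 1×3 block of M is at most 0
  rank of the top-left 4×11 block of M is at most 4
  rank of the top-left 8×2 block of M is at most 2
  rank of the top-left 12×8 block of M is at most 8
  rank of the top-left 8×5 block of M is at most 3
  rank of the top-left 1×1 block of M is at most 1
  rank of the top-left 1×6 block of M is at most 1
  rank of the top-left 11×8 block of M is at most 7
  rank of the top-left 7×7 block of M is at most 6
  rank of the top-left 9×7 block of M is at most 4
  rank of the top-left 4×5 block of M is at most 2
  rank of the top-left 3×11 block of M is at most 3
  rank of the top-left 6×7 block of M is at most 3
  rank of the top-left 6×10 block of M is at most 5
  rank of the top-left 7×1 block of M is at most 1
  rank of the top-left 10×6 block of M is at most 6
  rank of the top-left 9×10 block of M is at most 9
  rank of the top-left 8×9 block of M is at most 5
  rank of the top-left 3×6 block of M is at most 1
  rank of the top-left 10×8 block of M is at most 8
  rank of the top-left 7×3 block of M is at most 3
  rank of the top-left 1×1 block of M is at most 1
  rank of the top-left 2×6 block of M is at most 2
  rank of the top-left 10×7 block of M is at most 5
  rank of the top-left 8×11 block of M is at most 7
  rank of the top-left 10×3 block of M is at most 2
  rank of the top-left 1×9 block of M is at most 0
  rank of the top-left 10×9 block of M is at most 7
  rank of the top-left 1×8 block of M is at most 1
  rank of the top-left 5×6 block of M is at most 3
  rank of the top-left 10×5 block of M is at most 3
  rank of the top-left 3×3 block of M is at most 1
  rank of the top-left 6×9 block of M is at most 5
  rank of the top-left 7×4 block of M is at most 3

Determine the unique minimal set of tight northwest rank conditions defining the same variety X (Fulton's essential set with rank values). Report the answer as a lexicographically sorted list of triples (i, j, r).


Rank table r_w(12×12) implied by the 51 constraints:

  0 0 0 0 0 0 0 0 0 0 1 1
  1 1 1 1 1 1 1 1 1 1 2 2
  1 1 1 1 1 1 1 1 1 2 3 3
  1 2 2 2 2 2 2 2 2 3 4 4
  1 2 2 2 2 3 3 3 3 4 5 5
  1 2 2 2 2 3 3 4 4 5 6 6
  1 2 2 3 3 4 4 5 5 6 7 7
  1 2 2 3 3 4 4 5 5 6 7 8
  1 2 2 3 3 4 4 5 6 7 8 9
  1 2 2 3 3 4 5 6 7 8 9 10
  1 2 3 4 4 5 6 7 8 9 10 11
  1 2 3 4 5 6 7 8 9 10 11 12

hence w(1..12) = (11, 1, 10, 2, 6, 8, 4, 12, 9, 7, 3, 5).

Fulton essential set (8 of the 35 Rothe cells):

[(1, 10, 0), (3, 9, 1), (6, 5, 2), (6, 7, 3), (8, 9, 5), (9, 7, 4), (10, 3, 2), (10, 5, 3)]


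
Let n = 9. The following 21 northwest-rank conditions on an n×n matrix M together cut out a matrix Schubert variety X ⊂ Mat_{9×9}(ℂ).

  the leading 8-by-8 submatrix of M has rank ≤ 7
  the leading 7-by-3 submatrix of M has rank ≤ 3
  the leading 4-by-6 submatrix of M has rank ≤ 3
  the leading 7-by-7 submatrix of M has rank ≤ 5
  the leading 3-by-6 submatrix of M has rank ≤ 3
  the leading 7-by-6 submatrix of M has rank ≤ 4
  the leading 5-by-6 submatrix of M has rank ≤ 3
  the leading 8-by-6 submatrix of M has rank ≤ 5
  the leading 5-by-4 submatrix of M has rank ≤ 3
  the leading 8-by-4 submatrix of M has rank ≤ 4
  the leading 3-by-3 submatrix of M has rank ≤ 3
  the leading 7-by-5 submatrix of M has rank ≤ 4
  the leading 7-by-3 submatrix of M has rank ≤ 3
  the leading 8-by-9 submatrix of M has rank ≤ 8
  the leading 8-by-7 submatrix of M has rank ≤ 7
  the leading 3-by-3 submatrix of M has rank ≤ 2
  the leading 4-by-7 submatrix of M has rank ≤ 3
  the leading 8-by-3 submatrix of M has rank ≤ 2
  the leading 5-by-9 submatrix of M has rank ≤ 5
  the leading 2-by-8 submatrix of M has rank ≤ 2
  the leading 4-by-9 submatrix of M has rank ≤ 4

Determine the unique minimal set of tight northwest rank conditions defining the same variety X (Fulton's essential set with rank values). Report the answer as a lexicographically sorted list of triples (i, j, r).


Reconstructing r_w from the 21 given conditions:

  1, 1, 1, 1, 1, 1, 1, 1, 1
  1, 2, 2, 2, 2, 2, 2, 2, 2
  1, 2, 2, 3, 3, 3, 3, 3, 3
  1, 2, 2, 3, 3, 3, 3, 4, 4
  1, 2, 2, 3, 3, 3, 4, 5, 5
  1, 2, 2, 3, 4, 4, 5, 6, 6
  1, 2, 2, 3, 4, 4, 5, 6, 7
  1, 2, 2, 3, 4, 5, 6, 7, 8
  1, 2, 3, 4, 5, 6, 7, 8, 9

second differences of R give the permutation w = (1, 2, 4, 8, 7, 5, 9, 6, 3).

Rothe diagram D(w) (12 cells), 4 SE-corners (essential conditions):

[(4, 7, 3), (5, 6, 3), (7, 6, 4), (8, 3, 2)]


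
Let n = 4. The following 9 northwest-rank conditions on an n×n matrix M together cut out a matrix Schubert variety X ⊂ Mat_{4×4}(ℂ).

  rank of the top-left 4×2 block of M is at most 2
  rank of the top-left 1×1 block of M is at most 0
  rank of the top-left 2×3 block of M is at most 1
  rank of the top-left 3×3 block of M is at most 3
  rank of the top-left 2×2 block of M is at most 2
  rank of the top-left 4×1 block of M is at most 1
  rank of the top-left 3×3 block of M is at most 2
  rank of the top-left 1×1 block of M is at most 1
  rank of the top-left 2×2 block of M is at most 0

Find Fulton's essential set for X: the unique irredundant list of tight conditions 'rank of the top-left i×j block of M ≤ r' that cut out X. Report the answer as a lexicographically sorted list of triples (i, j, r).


Reconstructing r_w from the 9 given conditions:

  0 0 1 1
  0 0 1 2
  1 1 2 3
  1 2 3 4

giving w = (3, 4, 1, 2) via Δ²R.

D(w) has 4 cells with 1 SE-corner; essential set:

[(2, 2, 0)]


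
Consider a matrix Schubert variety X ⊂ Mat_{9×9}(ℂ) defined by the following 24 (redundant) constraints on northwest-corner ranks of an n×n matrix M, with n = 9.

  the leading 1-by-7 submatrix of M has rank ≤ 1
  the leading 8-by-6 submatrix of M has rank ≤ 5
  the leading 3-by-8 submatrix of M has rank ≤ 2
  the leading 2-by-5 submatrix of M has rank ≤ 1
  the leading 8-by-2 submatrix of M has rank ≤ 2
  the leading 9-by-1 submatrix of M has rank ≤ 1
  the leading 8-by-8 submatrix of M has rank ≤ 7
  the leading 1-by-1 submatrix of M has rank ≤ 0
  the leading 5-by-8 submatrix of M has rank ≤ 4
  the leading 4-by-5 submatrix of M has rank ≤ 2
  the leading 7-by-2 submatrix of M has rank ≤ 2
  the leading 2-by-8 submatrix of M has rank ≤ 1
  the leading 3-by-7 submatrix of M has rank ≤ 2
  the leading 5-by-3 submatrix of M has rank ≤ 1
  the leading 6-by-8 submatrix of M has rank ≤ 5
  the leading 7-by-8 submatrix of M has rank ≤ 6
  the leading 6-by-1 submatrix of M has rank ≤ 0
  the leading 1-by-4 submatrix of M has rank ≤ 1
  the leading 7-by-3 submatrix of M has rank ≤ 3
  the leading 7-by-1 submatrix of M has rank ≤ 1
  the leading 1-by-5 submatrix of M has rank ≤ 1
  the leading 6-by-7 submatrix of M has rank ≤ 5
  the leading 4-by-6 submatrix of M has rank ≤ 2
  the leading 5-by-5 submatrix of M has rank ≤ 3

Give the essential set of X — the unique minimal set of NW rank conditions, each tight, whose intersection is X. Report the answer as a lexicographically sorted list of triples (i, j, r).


Recovering R(i,j) via the rank-extension bound from the 24 conditions:

  row 1: 0, 1, 1, 1, 1, 1, 1, 1, 1
  row 2: 0, 1, 1, 1, 1, 1, 1, 1, 2
  row 3: 0, 1, 1, 2, 2, 2, 2, 2, 3
  row 4: 0, 1, 1, 2, 2, 2, 3, 3, 4
  row 5: 0, 1, 1, 2, 3, 3, 4, 4, 5
  row 6: 0, 1, 2, 3, 4, 4, 5, 5, 6
  row 7: 1, 2, 3, 4, 5, 5, 6, 6, 7
  row 8: 1, 2, 3, 4, 5, 5, 6, 7, 8
  row 9: 1, 2, 3, 4, 5, 6, 7, 8, 9

so w = (2, 9, 4, 7, 5, 3, 1, 8, 6).

ℓ(w)=18; the 5 essential cells (i,j,r):

[(2, 8, 1), (4, 6, 2), (5, 3, 1), (6, 1, 0), (8, 6, 5)]


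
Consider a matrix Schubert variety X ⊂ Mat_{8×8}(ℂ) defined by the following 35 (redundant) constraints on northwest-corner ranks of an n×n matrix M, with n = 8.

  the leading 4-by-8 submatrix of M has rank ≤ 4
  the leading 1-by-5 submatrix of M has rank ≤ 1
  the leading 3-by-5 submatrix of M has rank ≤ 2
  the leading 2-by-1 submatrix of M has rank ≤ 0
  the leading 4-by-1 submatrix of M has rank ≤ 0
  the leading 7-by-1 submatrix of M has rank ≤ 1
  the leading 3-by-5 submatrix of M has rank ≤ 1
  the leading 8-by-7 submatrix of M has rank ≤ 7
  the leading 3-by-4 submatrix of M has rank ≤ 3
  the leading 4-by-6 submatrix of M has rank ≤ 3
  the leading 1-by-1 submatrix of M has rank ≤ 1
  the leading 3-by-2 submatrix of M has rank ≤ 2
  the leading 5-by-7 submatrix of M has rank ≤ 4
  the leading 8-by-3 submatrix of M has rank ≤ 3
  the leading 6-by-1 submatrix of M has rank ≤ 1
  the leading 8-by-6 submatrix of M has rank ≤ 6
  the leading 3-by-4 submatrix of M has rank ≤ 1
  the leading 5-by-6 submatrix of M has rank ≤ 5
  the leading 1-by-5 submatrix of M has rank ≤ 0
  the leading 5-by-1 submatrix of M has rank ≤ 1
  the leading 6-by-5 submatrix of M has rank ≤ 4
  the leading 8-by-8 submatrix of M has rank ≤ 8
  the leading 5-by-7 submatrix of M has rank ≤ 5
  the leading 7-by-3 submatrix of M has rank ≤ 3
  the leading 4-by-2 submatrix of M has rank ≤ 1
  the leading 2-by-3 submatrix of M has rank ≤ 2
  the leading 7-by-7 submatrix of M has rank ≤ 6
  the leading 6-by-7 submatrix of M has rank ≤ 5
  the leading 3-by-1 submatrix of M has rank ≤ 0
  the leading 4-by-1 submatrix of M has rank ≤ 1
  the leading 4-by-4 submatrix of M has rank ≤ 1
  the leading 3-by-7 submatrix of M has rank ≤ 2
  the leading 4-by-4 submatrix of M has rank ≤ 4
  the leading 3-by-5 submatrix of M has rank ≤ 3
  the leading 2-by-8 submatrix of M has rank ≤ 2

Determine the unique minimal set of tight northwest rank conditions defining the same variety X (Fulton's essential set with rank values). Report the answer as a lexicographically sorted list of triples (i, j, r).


Propagating the 35 rank bounds to every northwest block:

  0, 0, 0, 0, 0, 1, 1, 1
  0, 1, 1, 1, 1, 2, 2, 2
  0, 1, 1, 1, 1, 2, 2, 3
  0, 1, 1, 1, 2, 3, 3, 4
  1, 2, 2, 2, 3, 4, 4, 5
  1, 2, 3, 3, 4, 5, 5, 6
  1, 2, 3, 4, 5, 6, 6, 7
  1, 2, 3, 4, 5, 6, 7, 8

giving w = (6, 2, 8, 5, 1, 3, 4, 7) via Δ²R.

Rothe diagram D(w) (14 cells), 5 SE-corners (essential conditions):

[(1, 5, 0), (3, 5, 1), (3, 7, 2), (4, 1, 0), (4, 4, 1)]


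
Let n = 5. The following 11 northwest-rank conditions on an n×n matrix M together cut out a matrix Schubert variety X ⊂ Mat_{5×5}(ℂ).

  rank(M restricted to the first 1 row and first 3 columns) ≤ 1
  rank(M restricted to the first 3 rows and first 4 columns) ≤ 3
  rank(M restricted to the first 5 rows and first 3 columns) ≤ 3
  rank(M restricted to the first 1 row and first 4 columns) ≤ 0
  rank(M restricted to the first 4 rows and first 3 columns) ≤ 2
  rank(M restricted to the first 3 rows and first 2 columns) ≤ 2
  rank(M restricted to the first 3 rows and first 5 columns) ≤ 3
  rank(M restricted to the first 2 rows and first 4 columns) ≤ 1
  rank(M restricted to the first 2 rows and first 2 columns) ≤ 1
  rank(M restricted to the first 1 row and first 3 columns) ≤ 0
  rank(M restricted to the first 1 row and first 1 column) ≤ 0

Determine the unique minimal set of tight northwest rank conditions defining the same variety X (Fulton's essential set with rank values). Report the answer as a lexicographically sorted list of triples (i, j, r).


Reconstructing r_w from the 11 given conditions:

  row 1: 0  0  0  0  1
  row 2: 1  1  1  1  2
  row 3: 1  2  2  2  3
  row 4: 1  2  2  3  4
  row 5: 1  2  3  4  5

second differences of R give the permutation w = (5, 1, 2, 4, 3).

Fulton essential set (2 of the 5 Rothe cells):

[(1, 4, 0), (4, 3, 2)]


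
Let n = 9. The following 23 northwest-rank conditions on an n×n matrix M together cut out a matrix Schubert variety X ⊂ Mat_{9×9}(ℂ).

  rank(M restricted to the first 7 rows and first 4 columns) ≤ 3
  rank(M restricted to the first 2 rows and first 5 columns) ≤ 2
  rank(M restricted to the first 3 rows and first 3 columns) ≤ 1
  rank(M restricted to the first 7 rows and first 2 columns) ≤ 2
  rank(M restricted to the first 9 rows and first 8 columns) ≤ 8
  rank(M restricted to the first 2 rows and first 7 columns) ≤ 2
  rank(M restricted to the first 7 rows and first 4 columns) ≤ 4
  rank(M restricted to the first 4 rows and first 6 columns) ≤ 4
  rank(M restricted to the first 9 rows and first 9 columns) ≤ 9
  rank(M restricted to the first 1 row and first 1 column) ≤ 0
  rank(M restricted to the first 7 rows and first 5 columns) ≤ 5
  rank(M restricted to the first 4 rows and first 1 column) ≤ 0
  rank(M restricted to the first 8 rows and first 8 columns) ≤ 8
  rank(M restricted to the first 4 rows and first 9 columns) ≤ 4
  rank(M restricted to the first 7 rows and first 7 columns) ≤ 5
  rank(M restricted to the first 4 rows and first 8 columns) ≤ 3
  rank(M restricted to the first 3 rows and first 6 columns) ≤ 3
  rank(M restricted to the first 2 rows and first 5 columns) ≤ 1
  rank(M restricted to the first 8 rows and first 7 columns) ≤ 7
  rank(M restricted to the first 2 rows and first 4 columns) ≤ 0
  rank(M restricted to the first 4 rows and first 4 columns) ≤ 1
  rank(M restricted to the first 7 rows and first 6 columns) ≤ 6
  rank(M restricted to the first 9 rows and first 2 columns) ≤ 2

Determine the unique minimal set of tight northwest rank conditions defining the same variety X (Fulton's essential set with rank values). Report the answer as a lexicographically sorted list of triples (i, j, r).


Rank table r_w(9×9) implied by the 23 constraints:

  R[1]: 0 | 0 | 0 | 0 | 1 | 1 | 1 | 1 | 1
  R[2]: 0 | 0 | 0 | 0 | 1 | 2 | 2 | 2 | 2
  R[3]: 0 | 1 | 1 | 1 | 2 | 3 | 3 | 3 | 3
  R[4]: 0 | 1 | 1 | 1 | 2 | 3 | 3 | 3 | 4
  R[5]: 1 | 2 | 2 | 2 | 3 | 4 | 4 | 4 | 5
  R[6]: 1 | 2 | 3 | 3 | 4 | 5 | 5 | 5 | 6
  R[7]: 1 | 2 | 3 | 3 | 4 | 5 | 5 | 6 | 7
  R[8]: 1 | 2 | 3 | 4 | 5 | 6 | 6 | 7 | 8
  R[9]: 1 | 2 | 3 | 4 | 5 | 6 | 7 | 8 | 9

giving w = (5, 6, 2, 9, 1, 3, 8, 4, 7) via Δ²R.

ℓ(w)=16; the 6 essential cells (i,j,r):

[(2, 4, 0), (4, 1, 0), (4, 4, 1), (4, 8, 3), (7, 4, 3), (7, 7, 5)]


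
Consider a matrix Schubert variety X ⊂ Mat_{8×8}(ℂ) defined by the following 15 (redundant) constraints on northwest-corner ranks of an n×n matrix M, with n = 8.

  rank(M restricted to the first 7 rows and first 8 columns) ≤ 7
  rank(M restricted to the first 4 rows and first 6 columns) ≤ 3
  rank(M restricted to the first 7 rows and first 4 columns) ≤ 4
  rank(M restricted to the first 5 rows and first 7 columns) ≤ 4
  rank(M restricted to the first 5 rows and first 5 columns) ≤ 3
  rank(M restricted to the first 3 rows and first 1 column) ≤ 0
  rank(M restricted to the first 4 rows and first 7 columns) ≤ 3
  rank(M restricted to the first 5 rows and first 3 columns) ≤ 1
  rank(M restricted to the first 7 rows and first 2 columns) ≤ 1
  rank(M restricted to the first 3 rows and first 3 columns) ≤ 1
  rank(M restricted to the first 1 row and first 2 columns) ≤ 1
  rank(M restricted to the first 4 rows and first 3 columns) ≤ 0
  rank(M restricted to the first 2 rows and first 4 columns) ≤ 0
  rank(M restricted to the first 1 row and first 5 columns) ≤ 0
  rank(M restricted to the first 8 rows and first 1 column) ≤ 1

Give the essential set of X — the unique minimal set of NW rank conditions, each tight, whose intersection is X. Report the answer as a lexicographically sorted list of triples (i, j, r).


The tightest implied rank at each (i,j), from the 15 conditions:

  0  0  0  0  0  1  1  1
  0  0  0  0  1  2  2  2
  0  0  0  1  2  3  3  3
  0  0  0  1  2  3  3  4
  1  1  1  2  3  4  4  5
  1  1  2  3  4  5  5  6
  1  1  2  3  4  5  6  7
  1  2  3  4  5  6  7  8

reading off 1-entries of Δ²R: w = (6, 5, 4, 8, 1, 3, 7, 2).

Fulton essential set (5 of the 18 Rothe cells):

[(1, 5, 0), (2, 4, 0), (4, 3, 0), (4, 7, 3), (7, 2, 1)]


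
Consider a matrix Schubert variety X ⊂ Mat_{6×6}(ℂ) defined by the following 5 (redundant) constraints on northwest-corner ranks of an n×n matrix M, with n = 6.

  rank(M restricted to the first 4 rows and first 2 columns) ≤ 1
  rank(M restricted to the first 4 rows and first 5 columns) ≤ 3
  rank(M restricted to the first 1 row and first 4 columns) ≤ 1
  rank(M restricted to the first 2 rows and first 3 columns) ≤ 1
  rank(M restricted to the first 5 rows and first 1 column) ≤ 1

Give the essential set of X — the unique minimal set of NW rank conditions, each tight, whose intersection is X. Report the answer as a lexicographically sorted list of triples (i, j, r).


Recovering R(i,j) via the rank-extension bound from the 5 conditions:

  row 1: 1 | 1 | 1 | 1 | 1 | 1
  row 2: 1 | 1 | 1 | 2 | 2 | 2
  row 3: 1 | 1 | 2 | 3 | 3 | 3
  row 4: 1 | 1 | 2 | 3 | 3 | 4
  row 5: 1 | 2 | 3 | 4 | 4 | 5
  row 6: 1 | 2 | 3 | 4 | 5 | 6

giving w = (1, 4, 3, 6, 2, 5) via Δ²R.

ℓ(w)=5; the 3 essential cells (i,j,r):

[(2, 3, 1), (4, 2, 1), (4, 5, 3)]


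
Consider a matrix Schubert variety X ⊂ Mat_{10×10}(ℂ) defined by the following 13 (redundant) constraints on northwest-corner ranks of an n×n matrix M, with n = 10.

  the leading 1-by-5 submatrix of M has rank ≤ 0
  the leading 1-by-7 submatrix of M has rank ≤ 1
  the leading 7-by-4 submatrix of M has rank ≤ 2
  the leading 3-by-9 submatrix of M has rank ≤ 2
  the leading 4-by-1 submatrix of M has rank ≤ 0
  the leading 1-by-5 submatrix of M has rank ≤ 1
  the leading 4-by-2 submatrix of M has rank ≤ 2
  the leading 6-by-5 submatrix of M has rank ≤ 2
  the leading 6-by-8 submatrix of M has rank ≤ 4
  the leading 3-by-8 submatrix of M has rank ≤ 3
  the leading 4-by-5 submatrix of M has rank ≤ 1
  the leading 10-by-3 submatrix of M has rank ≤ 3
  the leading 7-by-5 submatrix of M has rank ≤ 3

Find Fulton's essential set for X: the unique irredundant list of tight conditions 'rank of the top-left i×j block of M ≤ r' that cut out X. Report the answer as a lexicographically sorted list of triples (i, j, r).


Rank table r_w(10×10) implied by the 13 constraints:

  i=1: 0  0  0  0  0  1  1  1  1  1
  i=2: 0  1  1  1  1  2  2  2  2  2
  i=3: 0  1  1  1  1  2  2  2  2  3
  i=4: 0  1  1  1  1  2  3  3  3  4
  i=5: 1  2  2  2  2  3  4  4  4  5
  i=6: 1  2  2  2  2  3  4  4  5  6
  i=7: 1  2  2  2  3  4  5  5  6  7
  i=8: 1  2  3  3  4  5  6  6  7  8
  i=9: 1  2  3  4  5  6  7  7  8  9
  i=10: 1  2  3  4  5  6  7  8  9  10

second differences of R give the permutation w = (6, 2, 10, 7, 1, 9, 5, 3, 4, 8).

D(w) has 23 cells with 7 SE-corners; essential set:

[(1, 5, 0), (3, 9, 2), (4, 1, 0), (4, 5, 1), (6, 5, 2), (6, 8, 4), (7, 4, 2)]


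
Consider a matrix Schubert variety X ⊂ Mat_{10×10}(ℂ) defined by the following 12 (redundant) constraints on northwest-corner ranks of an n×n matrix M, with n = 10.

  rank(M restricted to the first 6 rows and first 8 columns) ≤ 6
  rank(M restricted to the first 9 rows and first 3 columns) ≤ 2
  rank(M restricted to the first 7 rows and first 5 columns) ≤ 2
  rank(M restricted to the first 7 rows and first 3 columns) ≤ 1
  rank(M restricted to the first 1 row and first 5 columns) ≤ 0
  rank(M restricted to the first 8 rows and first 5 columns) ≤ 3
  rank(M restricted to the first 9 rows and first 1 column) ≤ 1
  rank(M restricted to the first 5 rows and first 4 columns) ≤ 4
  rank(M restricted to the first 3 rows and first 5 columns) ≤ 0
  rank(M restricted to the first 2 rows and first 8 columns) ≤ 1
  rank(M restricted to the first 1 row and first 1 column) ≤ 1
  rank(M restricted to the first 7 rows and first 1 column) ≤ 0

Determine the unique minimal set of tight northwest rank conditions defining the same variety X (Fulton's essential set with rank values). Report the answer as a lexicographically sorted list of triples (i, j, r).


Recovering R(i,j) via the rank-extension bound from the 12 conditions:

  row 1: 0, 0, 0, 0, 0, 1, 1, 1, 1, 1
  row 2: 0, 0, 0, 0, 0, 1, 1, 1, 2, 2
  row 3: 0, 0, 0, 0, 0, 1, 2, 2, 3, 3
  row 4: 0, 1, 1, 1, 1, 2, 3, 3, 4, 4
  row 5: 0, 1, 1, 2, 2, 3, 4, 4, 5, 5
  row 6: 0, 1, 1, 2, 2, 3, 4, 5, 6, 6
  row 7: 0, 1, 1, 2, 2, 3, 4, 5, 6, 7
  row 8: 1, 2, 2, 3, 3, 4, 5, 6, 7, 8
  row 9: 1, 2, 2, 3, 4, 5, 6, 7, 8, 9
  row 10: 1, 2, 3, 4, 5, 6, 7, 8, 9, 10

giving w = (6, 9, 7, 2, 4, 8, 10, 1, 5, 3) via Δ²R.

ℓ(w)=27; the 6 essential cells (i,j,r):

[(2, 8, 1), (3, 5, 0), (7, 1, 0), (7, 3, 1), (7, 5, 2), (9, 3, 2)]


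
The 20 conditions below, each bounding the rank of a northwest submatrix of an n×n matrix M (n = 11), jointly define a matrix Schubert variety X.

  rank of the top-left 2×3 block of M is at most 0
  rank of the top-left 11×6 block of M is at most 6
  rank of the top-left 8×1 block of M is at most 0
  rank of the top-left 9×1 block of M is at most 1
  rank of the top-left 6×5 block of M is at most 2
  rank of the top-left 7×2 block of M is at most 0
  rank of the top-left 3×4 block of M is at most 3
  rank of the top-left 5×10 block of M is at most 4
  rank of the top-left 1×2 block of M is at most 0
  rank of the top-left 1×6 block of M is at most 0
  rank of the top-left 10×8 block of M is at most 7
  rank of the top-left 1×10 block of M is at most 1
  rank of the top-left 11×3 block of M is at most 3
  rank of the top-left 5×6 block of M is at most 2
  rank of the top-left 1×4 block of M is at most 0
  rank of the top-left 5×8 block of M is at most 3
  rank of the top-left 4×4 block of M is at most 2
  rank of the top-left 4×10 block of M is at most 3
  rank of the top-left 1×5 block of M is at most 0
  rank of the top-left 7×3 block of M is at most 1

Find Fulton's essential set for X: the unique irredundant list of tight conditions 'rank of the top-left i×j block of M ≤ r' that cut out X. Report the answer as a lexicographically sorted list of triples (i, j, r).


Recovering R(i,j) via the rank-extension bound from the 20 conditions:

  row 1: 0, 0, 0, 0, 0, 0, 1, 1, 1, 1, 1
  row 2: 0, 0, 0, 1, 1, 1, 2, 2, 2, 2, 2
  row 3: 0, 0, 1, 2, 2, 2, 3, 3, 3, 3, 3
  row 4: 0, 0, 1, 2, 2, 2, 3, 3, 3, 3, 4
  row 5: 0, 0, 1, 2, 2, 2, 3, 3, 4, 4, 5
  row 6: 0, 0, 1, 2, 2, 3, 4, 4, 5, 5, 6
  row 7: 0, 0, 1, 2, 3, 4, 5, 5, 6, 6, 7
  row 8: 0, 1, 2, 3, 4, 5, 6, 6, 7, 7, 8
  row 9: 1, 2, 3, 4, 5, 6, 7, 7, 8, 8, 9
  row 10: 1, 2, 3, 4, 5, 6, 7, 7, 8, 9, 10
  row 11: 1, 2, 3, 4, 5, 6, 7, 8, 9, 10, 11

second differences of R give the permutation w = (7, 4, 3, 11, 9, 6, 5, 2, 1, 10, 8).

|D(w)|=30, |Ess(w)|=9:

[(1, 6, 0), (2, 3, 0), (4, 10, 3), (5, 6, 2), (5, 8, 3), (6, 5, 2), (7, 2, 0), (8, 1, 0), (10, 8, 7)]


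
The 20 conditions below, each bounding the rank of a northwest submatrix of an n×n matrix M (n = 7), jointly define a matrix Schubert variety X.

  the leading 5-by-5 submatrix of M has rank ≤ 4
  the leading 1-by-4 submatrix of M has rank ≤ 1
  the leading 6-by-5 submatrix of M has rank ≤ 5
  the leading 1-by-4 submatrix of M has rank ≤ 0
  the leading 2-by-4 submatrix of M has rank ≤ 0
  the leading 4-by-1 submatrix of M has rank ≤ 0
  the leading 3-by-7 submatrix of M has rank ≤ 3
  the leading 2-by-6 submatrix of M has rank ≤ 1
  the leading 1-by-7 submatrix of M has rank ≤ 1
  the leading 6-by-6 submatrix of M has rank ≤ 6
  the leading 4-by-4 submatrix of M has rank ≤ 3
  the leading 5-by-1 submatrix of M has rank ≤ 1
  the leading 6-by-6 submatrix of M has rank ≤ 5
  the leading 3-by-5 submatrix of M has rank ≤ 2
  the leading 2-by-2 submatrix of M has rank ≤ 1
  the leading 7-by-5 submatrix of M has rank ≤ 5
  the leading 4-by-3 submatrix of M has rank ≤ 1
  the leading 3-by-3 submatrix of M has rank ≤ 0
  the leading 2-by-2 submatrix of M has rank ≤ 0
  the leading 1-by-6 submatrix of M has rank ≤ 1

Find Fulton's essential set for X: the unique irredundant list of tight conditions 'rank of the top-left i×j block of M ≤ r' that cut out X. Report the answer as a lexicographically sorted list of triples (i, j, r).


Recovering R(i,j) via the rank-extension bound from the 20 conditions:

  R[1]: 0  0  0  0  1  1  1
  R[2]: 0  0  0  0  1  1  2
  R[3]: 0  0  0  1  2  2  3
  R[4]: 0  1  1  2  3  3  4
  R[5]: 1  2  2  3  4  4  5
  R[6]: 1  2  3  4  5  5  6
  R[7]: 1  2  3  4  5  6  7

hence w(1..7) = (5, 7, 4, 2, 1, 3, 6).

|D(w)|=13, |Ess(w)|=4:

[(2, 4, 0), (2, 6, 1), (3, 3, 0), (4, 1, 0)]


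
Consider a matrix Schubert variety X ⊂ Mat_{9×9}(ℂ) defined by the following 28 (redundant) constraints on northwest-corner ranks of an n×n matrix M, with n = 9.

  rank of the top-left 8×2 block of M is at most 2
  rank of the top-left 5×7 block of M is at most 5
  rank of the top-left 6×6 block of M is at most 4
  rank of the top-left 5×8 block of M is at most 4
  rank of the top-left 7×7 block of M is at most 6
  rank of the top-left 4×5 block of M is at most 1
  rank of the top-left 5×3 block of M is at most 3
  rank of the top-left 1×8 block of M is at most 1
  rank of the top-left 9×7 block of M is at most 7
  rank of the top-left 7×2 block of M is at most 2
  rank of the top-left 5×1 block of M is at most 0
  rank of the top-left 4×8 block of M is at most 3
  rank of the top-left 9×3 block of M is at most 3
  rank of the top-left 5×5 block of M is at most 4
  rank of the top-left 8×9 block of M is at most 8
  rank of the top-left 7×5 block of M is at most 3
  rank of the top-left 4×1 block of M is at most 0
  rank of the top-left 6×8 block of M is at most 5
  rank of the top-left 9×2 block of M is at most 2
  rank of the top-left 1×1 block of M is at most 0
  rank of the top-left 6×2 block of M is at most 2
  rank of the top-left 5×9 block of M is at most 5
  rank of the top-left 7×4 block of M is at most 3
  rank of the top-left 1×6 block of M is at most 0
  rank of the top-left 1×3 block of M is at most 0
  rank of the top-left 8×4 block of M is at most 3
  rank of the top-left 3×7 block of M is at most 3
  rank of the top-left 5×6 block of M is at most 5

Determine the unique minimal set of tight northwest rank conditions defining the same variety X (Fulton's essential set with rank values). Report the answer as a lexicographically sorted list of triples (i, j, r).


Computing R[i][j] = min implied NW-rank bound (n=9, 28 conditions):

  R[1]: 0, 0, 0, 0, 0, 0, 1, 1, 1
  R[2]: 0, 1, 1, 1, 1, 1, 2, 2, 2
  R[3]: 0, 1, 1, 1, 1, 2, 3, 3, 3
  R[4]: 0, 1, 1, 1, 1, 2, 3, 3, 4
  R[5]: 0, 1, 2, 2, 2, 3, 4, 4, 5
  R[6]: 1, 2, 3, 3, 3, 4, 5, 5, 6
  R[7]: 1, 2, 3, 3, 3, 4, 5, 6, 7
  R[8]: 1, 2, 3, 3, 4, 5, 6, 7, 8
  R[9]: 1, 2, 3, 4, 5, 6, 7, 8, 9

so w = (7, 2, 6, 9, 3, 1, 8, 5, 4).

Fulton essential set (6 of the 20 Rothe cells):

[(1, 6, 0), (4, 5, 1), (4, 8, 3), (5, 1, 0), (7, 5, 3), (8, 4, 3)]


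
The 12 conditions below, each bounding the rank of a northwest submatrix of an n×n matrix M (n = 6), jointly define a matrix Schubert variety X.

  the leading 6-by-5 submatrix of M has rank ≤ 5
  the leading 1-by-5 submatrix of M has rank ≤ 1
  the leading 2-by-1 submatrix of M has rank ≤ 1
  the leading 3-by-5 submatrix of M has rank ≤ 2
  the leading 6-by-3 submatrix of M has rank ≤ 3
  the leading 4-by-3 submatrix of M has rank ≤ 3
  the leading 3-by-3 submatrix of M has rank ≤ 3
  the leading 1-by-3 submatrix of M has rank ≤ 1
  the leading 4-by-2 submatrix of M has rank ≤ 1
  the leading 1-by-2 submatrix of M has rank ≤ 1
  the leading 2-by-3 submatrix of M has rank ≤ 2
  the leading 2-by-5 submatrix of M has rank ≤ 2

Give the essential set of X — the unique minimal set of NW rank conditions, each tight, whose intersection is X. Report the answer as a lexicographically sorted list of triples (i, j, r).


Recovering R(i,j) via the rank-extension bound from the 12 conditions:

  R[1]: 1  1  1  1  1  1
  R[2]: 1  1  2  2  2  2
  R[3]: 1  1  2  2  2  3
  R[4]: 1  1  2  3  3  4
  R[5]: 1  2  3  4  4  5
  R[6]: 1  2  3  4  5  6

so w = (1, 3, 6, 4, 2, 5).

2 SE-corners of the 5-cell Rothe diagram give Ess(w):

[(3, 5, 2), (4, 2, 1)]


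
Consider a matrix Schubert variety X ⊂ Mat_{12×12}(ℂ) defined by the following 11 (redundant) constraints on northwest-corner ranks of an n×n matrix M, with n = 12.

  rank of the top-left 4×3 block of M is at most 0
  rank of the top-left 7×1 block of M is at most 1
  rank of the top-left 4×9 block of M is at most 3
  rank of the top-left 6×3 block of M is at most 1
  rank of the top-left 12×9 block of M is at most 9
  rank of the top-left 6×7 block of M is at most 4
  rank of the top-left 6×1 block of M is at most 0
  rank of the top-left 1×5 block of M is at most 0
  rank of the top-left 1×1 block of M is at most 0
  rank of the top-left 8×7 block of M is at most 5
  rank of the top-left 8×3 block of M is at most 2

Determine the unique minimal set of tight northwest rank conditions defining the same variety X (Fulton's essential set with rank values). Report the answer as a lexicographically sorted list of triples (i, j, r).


Rank table r_w(12×12) implied by the 11 constraints:

  0, 0, 0, 0, 0, 1, 1, 1, 1, 1, 1, 1
  0, 0, 0, 1, 1, 2, 2, 2, 2, 2, 2, 2
  0, 0, 0, 1, 2, 3, 3, 3, 3, 3, 3, 3
  0, 0, 0, 1, 2, 3, 3, 3, 3, 4, 4, 4
  0, 1, 1, 2, 3, 4, 4, 4, 4, 5, 5, 5
  0, 1, 1, 2, 3, 4, 4, 5, 5, 6, 6, 6
  1, 2, 2, 3, 4, 5, 5, 6, 6, 7, 7, 7
  1, 2, 2, 3, 4, 5, 5, 6, 7, 8, 8, 8
  1, 2, 3, 4, 5, 6, 6, 7, 8, 9, 9, 9
  1, 2, 3, 4, 5, 6, 7, 8, 9, 10, 10, 10
  1, 2, 3, 4, 5, 6, 7, 8, 9, 10, 11, 11
  1, 2, 3, 4, 5, 6, 7, 8, 9, 10, 11, 12

so w = (6, 4, 5, 10, 2, 8, 1, 9, 3, 7, 11, 12).

8 SE-corners of the 23-cell Rothe diagram give Ess(w):

[(1, 5, 0), (4, 3, 0), (4, 9, 3), (6, 1, 0), (6, 3, 1), (6, 7, 4), (8, 3, 2), (8, 7, 5)]


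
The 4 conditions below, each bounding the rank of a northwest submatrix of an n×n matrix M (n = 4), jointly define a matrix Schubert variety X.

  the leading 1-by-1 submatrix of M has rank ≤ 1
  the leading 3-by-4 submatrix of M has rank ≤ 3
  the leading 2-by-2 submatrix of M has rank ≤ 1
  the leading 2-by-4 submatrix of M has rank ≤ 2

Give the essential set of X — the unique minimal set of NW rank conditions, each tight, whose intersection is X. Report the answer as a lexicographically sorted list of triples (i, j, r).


Rank table r_w(4×4) implied by the 4 constraints:

  1 | 1 | 1 | 1
  1 | 1 | 2 | 2
  1 | 2 | 3 | 3
  1 | 2 | 3 | 4

the unique w with this rank table is (1, 3, 2, 4).

1 SE-corner of the 1-cell Rothe diagram gives Ess(w):

[(2, 2, 1)]


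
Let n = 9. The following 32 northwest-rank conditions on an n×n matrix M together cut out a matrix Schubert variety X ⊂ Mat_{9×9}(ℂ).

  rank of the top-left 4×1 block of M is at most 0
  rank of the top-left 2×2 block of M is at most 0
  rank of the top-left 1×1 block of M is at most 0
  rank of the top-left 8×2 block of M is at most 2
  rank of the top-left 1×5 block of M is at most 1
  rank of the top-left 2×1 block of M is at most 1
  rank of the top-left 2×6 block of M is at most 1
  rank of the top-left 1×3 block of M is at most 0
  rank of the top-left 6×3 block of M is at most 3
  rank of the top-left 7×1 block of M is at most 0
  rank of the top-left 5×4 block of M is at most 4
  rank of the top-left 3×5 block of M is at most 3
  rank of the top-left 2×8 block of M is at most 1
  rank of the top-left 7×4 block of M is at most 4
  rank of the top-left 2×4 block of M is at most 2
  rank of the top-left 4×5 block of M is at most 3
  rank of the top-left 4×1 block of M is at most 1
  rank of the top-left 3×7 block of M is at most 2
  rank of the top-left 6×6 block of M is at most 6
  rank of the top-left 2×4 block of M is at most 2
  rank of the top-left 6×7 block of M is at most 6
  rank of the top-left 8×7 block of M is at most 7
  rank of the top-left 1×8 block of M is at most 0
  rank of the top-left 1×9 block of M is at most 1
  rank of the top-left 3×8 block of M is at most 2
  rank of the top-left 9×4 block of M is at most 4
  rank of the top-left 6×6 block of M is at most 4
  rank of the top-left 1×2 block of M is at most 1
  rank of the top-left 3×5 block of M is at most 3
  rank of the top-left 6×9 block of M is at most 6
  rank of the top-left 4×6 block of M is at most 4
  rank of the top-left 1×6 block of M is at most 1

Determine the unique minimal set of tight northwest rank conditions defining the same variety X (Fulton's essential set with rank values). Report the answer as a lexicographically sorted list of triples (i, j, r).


Recovering R(i,j) via the rank-extension bound from the 32 conditions:

  row 1: 0 0 0 0 0 0 0 0 1
  row 2: 0 0 1 1 1 1 1 1 2
  row 3: 0 1 2 2 2 2 2 2 3
  row 4: 0 1 2 3 3 3 3 3 4
  row 5: 0 1 2 3 4 4 4 4 5
  row 6: 0 1 2 3 4 4 5 5 6
  row 7: 0 1 2 3 4 5 6 6 7
  row 8: 1 2 3 4 5 6 7 7 8
  row 9: 1 2 3 4 5 6 7 8 9

hence w(1..9) = (9, 3, 2, 4, 5, 7, 6, 1, 8).

Rothe diagram D(w) (16 cells), 4 SE-corners (essential conditions):

[(1, 8, 0), (2, 2, 0), (6, 6, 4), (7, 1, 0)]


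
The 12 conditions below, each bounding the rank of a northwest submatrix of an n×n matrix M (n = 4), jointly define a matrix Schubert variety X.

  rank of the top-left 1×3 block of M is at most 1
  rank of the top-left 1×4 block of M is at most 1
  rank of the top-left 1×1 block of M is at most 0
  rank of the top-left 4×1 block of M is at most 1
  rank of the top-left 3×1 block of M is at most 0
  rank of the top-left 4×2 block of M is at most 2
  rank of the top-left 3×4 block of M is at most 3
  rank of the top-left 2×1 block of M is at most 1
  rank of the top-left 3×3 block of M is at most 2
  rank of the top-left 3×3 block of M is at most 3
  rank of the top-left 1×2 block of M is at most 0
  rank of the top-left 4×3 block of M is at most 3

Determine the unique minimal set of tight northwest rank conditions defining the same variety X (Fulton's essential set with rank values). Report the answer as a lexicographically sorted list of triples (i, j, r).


Rank table r_w(4×4) implied by the 12 constraints:

  0 | 0 | 1 | 1
  0 | 1 | 2 | 2
  0 | 1 | 2 | 3
  1 | 2 | 3 | 4

second differences of R give the permutation w = (3, 2, 4, 1).

|D(w)|=4, |Ess(w)|=2:

[(1, 2, 0), (3, 1, 0)]


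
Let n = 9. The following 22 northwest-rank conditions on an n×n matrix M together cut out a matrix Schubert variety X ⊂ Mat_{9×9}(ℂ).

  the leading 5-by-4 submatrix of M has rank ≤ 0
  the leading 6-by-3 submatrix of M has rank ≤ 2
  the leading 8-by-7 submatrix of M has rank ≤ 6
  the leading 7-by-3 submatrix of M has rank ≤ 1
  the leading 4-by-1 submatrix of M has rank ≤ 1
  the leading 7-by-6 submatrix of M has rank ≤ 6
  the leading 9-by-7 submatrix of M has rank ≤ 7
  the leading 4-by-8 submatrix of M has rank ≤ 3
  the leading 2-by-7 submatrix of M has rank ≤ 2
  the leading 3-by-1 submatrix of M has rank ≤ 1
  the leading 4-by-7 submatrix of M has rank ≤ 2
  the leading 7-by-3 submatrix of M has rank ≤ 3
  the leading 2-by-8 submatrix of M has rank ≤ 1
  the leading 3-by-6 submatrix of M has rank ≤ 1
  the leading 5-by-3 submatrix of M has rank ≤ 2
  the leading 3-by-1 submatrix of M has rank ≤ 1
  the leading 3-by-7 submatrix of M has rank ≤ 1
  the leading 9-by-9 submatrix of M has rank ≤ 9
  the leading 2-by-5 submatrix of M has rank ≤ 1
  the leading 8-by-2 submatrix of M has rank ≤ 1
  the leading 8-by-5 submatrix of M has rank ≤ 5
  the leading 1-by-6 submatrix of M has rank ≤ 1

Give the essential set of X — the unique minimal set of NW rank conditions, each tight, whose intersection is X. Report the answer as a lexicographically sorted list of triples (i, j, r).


Reconstructing r_w from the 22 given conditions:

  R[1]: 0  0  0  0  1  1  1  1  1
  R[2]: 0  0  0  0  1  1  1  1  2
  R[3]: 0  0  0  0  1  1  1  2  3
  R[4]: 0  0  0  0  1  2  2  3  4
  R[5]: 0  0  0  0  1  2  3  4  5
  R[6]: 1  1  1  1  2  3  4  5  6
  R[7]: 1  1  1  2  3  4  5  6  7
  R[8]: 1  1  2  3  4  5  6  7  8
  R[9]: 1  2  3  4  5  6  7  8  9

the unique w with this rank table is (5, 9, 8, 6, 7, 1, 4, 3, 2).

5 SE-corners of the 28-cell Rothe diagram give Ess(w):

[(2, 8, 1), (3, 7, 1), (5, 4, 0), (7, 3, 1), (8, 2, 1)]


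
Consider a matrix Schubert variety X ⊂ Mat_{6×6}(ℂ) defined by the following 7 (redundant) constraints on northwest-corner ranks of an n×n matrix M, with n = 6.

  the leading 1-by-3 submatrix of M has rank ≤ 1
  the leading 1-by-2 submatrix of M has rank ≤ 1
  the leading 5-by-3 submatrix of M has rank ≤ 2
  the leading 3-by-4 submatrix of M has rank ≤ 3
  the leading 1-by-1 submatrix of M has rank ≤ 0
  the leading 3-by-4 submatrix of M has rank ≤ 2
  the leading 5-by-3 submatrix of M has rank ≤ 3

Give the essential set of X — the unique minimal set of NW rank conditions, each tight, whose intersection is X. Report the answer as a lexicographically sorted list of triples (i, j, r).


Computing R[i][j] = min implied NW-rank bound (n=6, 7 conditions):

  0  1  1  1  1  1
  1  2  2  2  2  2
  1  2  2  2  3  3
  1  2  2  3  4  4
  1  2  2  3  4  5
  1  2  3  4  5  6

second differences of R give the permutation w = (2, 1, 5, 4, 6, 3).

Fulton essential set (3 of the 5 Rothe cells):

[(1, 1, 0), (3, 4, 2), (5, 3, 2)]


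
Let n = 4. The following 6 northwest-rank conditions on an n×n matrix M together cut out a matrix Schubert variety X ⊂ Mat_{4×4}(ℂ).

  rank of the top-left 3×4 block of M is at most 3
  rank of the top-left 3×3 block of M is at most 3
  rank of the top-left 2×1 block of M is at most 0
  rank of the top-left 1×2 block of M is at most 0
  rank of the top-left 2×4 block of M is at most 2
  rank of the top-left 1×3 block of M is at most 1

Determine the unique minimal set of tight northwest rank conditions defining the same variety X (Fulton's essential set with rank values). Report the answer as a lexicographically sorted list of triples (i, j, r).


Reconstructing r_w from the 6 given conditions:

  0 0 1 1
  0 1 2 2
  1 2 3 3
  1 2 3 4

second differences of R give the permutation w = (3, 2, 1, 4).

2 SE-corners of the 3-cell Rothe diagram give Ess(w):

[(1, 2, 0), (2, 1, 0)]
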